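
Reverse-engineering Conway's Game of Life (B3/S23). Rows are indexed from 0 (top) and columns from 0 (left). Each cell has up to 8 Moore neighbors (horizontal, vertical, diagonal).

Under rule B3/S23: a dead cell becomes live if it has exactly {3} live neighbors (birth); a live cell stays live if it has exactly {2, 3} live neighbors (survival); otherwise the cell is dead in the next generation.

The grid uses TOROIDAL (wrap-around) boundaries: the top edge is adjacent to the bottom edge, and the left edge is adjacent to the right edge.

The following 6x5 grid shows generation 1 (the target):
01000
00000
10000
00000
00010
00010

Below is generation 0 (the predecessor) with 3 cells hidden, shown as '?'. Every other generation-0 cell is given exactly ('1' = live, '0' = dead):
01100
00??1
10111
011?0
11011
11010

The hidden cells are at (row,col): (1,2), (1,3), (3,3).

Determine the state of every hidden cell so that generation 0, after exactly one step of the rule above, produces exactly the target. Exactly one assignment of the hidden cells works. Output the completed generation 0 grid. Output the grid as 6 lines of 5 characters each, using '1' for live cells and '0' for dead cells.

Hidden generation-0 cells (in order): (1,2), (1,3), (3,3).
A hidden cell only influences target cells in its own 3x3 neighborhood. Try each of the 2^3 = 8 assignments, step the completed generation 0 forward once under B3/S23, and compare with the target:
  (1,2)=0 (1,3)=0 (3,3)=0 -> step gives (0,2)='1' but target has '0' -> reject
  (1,2)=0 (1,3)=0 (3,3)=1 -> step gives (0,2)='1' but target has '0' -> reject
  (1,2)=0 (1,3)=1 (3,3)=0 -> step reproduces the target at every cell -> ACCEPT
  (1,2)=0 (1,3)=1 (3,3)=1 -> step gives (4,3)='0' but target has '1' -> reject
  (1,2)=1 (1,3)=0 (3,3)=0 -> step gives (0,1)='0' but target has '1' -> reject
  (1,2)=1 (1,3)=0 (3,3)=1 -> step gives (0,1)='0' but target has '1' -> reject
  (1,2)=1 (1,3)=1 (3,3)=0 -> step gives (0,1)='0' but target has '1' -> reject
  (1,2)=1 (1,3)=1 (3,3)=1 -> step gives (0,1)='0' but target has '1' -> reject
Unique solution: (1,2)=dead, (1,3)=live, (3,3)=dead.
Check: live-neighbor counts of every cell in the completed generation 0:
43444
44554
34454
65566
55634
55635
Applying B3/S23 to generation 0 with these counts gives:
01000
00000
10000
00000
00010
00010
which matches the target exactly.

Answer: 01100
00011
10111
01100
11011
11010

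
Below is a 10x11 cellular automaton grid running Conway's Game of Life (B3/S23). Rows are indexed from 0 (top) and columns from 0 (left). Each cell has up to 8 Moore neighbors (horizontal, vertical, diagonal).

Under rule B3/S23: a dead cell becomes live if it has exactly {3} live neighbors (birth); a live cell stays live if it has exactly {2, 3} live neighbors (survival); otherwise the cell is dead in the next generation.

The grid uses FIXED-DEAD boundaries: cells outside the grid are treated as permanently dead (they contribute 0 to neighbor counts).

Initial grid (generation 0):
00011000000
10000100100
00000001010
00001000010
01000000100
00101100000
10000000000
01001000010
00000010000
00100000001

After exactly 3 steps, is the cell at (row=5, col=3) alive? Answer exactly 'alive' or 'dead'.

Simulating step by step:
Generation 0 (given above): 21 live cells
Generation 1: 13 live cells
00001000000
00001000100
00000000010
00000000010
00011100000
01000000000
01011100000
00000000000
00000000000
00000000000
Generation 2: 7 live cells
00000000000
00000000000
00000000110
00001000000
00001000000
00000000000
00101000000
00001000000
00000000000
00000000000
Generation 3: 3 live cells
00000000000
00000000000
00000000000
00000000000
00000000000
00010000000
00010000000
00010000000
00000000000
00000000000

Cell (5,3) at generation 3: 1 -> alive

Answer: alive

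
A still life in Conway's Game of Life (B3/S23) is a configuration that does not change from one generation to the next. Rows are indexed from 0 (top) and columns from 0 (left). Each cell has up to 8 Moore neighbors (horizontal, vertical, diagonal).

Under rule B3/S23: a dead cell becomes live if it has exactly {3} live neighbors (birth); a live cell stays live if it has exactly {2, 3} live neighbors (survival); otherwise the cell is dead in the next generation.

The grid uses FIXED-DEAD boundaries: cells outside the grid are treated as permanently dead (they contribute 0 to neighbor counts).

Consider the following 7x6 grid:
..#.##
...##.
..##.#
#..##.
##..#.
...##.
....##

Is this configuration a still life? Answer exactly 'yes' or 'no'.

Compute generation 1 and compare to generation 0 (given above):
Generation 1:
....##
......
..#..#
#....#
###..#
...#..
...###
Cell (0,2) differs: gen0=1 vs gen1=0 -> NOT a still life.

Answer: no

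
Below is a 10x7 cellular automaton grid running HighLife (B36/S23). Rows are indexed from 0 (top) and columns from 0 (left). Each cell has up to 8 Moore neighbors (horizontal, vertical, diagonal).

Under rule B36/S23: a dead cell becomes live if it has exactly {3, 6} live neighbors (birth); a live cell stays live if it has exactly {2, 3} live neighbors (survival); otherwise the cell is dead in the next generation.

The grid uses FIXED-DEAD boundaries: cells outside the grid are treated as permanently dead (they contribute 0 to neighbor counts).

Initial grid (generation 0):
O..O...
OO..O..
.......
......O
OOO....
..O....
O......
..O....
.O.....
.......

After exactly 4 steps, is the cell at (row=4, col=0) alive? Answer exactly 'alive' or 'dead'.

Simulating step by step:
Generation 0 (given above): 13 live cells
Generation 1: 11 live cells
OO.....
OO.....
.......
.O.....
.OO....
O.O....
.O.....
.O.....
.......
.......
Generation 2: 15 live cells
OO.....
OO.....
OO.....
.OO....
O.O....
O.O....
OOO....
.......
.......
.......
Generation 3: 14 live cells
OO.....
..O....
.......
..O....
OOOO...
O.OO...
O.O....
.O.....
.......
.......
Generation 4: 10 live cells
.O.....
.O.....
.......
..OO...
O......
O......
O.OO...
.O.....
.......
.......

Cell (4,0) at generation 4: 1 -> alive

Answer: alive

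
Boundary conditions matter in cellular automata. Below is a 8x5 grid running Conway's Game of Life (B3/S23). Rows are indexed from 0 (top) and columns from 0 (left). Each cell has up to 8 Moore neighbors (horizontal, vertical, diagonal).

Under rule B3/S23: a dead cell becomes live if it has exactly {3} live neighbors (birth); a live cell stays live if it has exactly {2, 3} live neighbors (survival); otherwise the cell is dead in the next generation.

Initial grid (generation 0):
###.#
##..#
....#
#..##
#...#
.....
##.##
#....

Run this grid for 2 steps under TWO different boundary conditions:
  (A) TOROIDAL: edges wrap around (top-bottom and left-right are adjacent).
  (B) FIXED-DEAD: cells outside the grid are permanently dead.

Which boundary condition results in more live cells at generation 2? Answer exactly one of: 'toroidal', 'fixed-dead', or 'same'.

Under TOROIDAL boundary, generation 2:
..##.
.###.
..#..
..#.#
...#.
.#.#.
###.#
#####
Population = 20

Under FIXED-DEAD boundary, generation 2:
..##.
#.#.#
###.#
..#..
.....
##.##
.....
##...
Population = 16

Comparison: toroidal=20, fixed-dead=16 -> toroidal

Answer: toroidal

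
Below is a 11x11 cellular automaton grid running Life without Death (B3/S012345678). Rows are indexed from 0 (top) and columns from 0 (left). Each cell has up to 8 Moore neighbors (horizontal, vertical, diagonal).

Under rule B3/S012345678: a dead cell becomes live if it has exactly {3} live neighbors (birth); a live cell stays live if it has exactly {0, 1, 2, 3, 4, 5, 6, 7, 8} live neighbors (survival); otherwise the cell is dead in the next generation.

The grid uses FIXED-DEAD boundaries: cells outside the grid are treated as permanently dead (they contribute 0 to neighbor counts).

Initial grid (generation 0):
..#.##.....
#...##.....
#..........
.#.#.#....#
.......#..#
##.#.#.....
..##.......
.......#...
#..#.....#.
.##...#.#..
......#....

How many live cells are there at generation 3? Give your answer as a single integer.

Simulating step by step:
Generation 0 (given above): 28 live cells
Generation 1: 47 live cells
..####.....
##.###.....
##...#.....
.#.#.#....#
##....##..#
##.###.....
.####......
..##...#...
####...###.
.##...###..
......##...
Generation 2: 61 live cells
.#####.....
##.####....
##.#.##....
.#.###....#
##.#..##..#
##.####....
######.....
#.##...#...
####...###.
####..####.
......###..
Generation 3: 70 live cells
#######....
##.####....
##.#.##....
.#.###.#..#
##.#..##..#
##.#####...
######.....
#.##..##...
#####..###.
####..####.
.##...####.
Population at generation 3: 70

Answer: 70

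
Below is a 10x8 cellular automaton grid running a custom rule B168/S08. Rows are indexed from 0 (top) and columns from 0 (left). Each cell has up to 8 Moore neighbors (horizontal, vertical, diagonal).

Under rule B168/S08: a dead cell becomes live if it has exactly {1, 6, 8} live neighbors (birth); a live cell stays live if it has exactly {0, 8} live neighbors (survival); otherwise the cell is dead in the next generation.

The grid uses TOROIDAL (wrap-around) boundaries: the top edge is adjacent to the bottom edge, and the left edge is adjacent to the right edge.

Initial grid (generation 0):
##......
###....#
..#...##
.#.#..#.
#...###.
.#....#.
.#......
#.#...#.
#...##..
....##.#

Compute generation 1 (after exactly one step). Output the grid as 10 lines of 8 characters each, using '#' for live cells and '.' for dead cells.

Answer: ........
.....#..
....#...
........
........
...#....
...#....
........
..#.....
..#.....

Derivation:
Simulating step by step:
Generation 0 (given above): 28 live cells
Generation 1: 6 live cells
(generation 1 grid is the final answer)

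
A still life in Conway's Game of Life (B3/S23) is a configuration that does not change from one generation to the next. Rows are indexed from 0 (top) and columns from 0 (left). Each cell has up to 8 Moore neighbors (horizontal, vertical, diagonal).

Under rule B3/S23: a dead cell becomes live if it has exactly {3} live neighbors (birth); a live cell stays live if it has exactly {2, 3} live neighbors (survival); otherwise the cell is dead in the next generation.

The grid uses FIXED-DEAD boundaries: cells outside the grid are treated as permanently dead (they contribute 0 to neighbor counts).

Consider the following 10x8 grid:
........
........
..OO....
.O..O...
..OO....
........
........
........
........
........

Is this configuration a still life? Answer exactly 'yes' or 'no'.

Answer: yes

Derivation:
Compute generation 1 and compare to generation 0 (given above):
Generation 1:
........
........
..OO....
.O..O...
..OO....
........
........
........
........
........
The grids are IDENTICAL -> still life.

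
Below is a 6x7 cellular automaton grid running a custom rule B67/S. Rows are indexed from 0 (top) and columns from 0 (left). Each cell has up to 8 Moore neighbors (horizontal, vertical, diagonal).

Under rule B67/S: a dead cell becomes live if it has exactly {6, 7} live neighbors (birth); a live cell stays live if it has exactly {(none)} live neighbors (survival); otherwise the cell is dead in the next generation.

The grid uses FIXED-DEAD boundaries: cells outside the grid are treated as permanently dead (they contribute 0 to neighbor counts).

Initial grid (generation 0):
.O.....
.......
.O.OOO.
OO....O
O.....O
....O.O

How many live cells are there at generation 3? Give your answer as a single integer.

Simulating step by step:
Generation 0 (given above): 12 live cells
Generation 1: 0 live cells
.......
.......
.......
.......
.......
.......
Generation 2: 0 live cells
.......
.......
.......
.......
.......
.......
Generation 3: 0 live cells
.......
.......
.......
.......
.......
.......
Population at generation 3: 0

Answer: 0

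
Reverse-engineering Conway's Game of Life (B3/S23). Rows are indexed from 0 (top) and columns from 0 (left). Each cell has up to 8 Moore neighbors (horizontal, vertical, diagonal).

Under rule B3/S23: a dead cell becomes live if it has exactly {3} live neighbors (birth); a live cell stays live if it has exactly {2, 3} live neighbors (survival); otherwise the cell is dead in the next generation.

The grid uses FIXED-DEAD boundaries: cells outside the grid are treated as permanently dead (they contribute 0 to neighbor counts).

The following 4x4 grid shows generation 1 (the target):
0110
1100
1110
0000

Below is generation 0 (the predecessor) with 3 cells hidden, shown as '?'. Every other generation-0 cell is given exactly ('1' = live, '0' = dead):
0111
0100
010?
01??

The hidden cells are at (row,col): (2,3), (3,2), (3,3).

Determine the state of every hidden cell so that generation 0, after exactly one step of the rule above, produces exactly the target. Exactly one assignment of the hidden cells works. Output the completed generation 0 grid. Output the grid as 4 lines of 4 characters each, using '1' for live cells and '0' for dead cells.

Answer: 0111
0100
0100
0100

Derivation:
Hidden generation-0 cells (in order): (2,3), (3,2), (3,3).
A hidden cell only influences target cells in its own 3x3 neighborhood. Try each of the 2^3 = 8 assignments, step the completed generation 0 forward once under B3/S23, and compare with the target:
  (2,3)=0 (3,2)=0 (3,3)=0 -> step reproduces the target at every cell -> ACCEPT
  (2,3)=0 (3,2)=0 (3,3)=1 -> step gives (2,2)='0' but target has '1' -> reject
  (2,3)=0 (3,2)=1 (3,3)=0 -> step gives (2,2)='0' but target has '1' -> reject
  (2,3)=0 (3,2)=1 (3,3)=1 -> step gives (2,2)='0' but target has '1' -> reject
  (2,3)=1 (3,2)=0 (3,3)=0 -> step gives (1,3)='1' but target has '0' -> reject
  (2,3)=1 (3,2)=0 (3,3)=1 -> step gives (1,3)='1' but target has '0' -> reject
  (2,3)=1 (3,2)=1 (3,3)=0 -> step gives (1,3)='1' but target has '0' -> reject
  (2,3)=1 (3,2)=1 (3,3)=1 -> step gives (1,3)='1' but target has '0' -> reject
Unique solution: (2,3)=dead, (3,2)=dead, (3,3)=dead.
Check: live-neighbor counts of every cell in the completed generation 0:
2231
3352
3230
2120
Applying B3/S23 to generation 0 with these counts gives:
0110
1100
1110
0000
which matches the target exactly.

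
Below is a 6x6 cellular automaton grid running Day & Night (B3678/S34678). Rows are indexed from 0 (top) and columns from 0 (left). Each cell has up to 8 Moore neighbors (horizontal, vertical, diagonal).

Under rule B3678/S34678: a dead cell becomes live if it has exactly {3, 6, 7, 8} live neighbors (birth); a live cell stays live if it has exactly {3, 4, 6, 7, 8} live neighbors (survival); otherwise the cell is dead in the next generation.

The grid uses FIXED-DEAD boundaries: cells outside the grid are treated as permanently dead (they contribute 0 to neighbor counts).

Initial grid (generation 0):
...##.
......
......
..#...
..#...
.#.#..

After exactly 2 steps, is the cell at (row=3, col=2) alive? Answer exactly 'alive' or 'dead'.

Simulating step by step:
Generation 0 (given above): 6 live cells
Generation 1: 4 live cells
......
......
......
......
.###..
..#...
Generation 2: 5 live cells
......
......
......
..#...
..#...
.###..

Cell (3,2) at generation 2: 1 -> alive

Answer: alive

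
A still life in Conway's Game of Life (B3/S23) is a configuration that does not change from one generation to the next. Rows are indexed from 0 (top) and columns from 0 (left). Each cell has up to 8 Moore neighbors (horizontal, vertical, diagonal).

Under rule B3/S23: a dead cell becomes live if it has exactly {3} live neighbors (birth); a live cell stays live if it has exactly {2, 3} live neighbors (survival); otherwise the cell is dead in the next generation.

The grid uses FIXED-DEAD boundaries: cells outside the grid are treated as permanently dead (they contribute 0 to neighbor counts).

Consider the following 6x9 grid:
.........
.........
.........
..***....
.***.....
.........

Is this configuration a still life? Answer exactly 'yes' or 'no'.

Answer: no

Derivation:
Compute generation 1 and compare to generation 0 (given above):
Generation 1:
.........
.........
...*.....
.*..*....
.*..*....
..*......
Cell (2,3) differs: gen0=0 vs gen1=1 -> NOT a still life.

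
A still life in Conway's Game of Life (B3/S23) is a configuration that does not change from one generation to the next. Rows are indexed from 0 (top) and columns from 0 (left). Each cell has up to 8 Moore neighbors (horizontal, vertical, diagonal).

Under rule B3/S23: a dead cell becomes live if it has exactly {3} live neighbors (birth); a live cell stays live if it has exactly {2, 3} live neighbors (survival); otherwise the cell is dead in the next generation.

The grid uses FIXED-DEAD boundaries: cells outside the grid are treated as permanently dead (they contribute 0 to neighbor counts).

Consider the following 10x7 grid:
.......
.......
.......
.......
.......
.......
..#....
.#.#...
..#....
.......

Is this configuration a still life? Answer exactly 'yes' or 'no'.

Compute generation 1 and compare to generation 0 (given above):
Generation 1:
.......
.......
.......
.......
.......
.......
..#....
.#.#...
..#....
.......
The grids are IDENTICAL -> still life.

Answer: yes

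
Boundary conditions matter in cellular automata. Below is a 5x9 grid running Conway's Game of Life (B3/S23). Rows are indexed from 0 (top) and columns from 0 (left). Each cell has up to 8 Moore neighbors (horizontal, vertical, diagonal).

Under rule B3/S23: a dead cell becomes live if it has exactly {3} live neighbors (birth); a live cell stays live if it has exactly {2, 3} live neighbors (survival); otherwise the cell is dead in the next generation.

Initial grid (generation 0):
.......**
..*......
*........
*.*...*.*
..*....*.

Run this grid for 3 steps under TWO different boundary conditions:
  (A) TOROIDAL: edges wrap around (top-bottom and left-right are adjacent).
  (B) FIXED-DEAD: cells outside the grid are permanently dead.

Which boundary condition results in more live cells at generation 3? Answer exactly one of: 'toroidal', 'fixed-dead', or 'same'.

Under TOROIDAL boundary, generation 3:
.......*.
.........
.........
.........
......*.*
Population = 3

Under FIXED-DEAD boundary, generation 3:
.........
.........
.........
.........
.........
Population = 0

Comparison: toroidal=3, fixed-dead=0 -> toroidal

Answer: toroidal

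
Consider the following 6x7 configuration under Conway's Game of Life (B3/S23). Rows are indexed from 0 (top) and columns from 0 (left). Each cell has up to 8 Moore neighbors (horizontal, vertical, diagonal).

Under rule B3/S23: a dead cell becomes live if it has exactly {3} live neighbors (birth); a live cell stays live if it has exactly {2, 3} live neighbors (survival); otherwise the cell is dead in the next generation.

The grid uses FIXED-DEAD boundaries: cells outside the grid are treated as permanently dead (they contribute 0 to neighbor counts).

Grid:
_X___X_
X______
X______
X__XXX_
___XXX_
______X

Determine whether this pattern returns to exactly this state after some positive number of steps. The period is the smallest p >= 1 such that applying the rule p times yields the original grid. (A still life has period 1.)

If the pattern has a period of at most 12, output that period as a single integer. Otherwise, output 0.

Answer: 0

Derivation:
Simulating and comparing each generation to the original:
Gen 0 (original, given above): 12 live cells
Gen 1: 11 live cells, differs from original
Gen 2: 13 live cells, differs from original
Gen 3: 10 live cells, differs from original
Gen 4: 10 live cells, differs from original
Gen 5: 11 live cells, differs from original
Gen 6: 12 live cells, differs from original
Gen 7: 14 live cells, differs from original
Gen 8: 13 live cells, differs from original
Gen 9: 16 live cells, differs from original
Gen 10: 11 live cells, differs from original
Gen 11: 12 live cells, differs from original
Gen 12: 9 live cells, differs from original
No period found within 12 steps.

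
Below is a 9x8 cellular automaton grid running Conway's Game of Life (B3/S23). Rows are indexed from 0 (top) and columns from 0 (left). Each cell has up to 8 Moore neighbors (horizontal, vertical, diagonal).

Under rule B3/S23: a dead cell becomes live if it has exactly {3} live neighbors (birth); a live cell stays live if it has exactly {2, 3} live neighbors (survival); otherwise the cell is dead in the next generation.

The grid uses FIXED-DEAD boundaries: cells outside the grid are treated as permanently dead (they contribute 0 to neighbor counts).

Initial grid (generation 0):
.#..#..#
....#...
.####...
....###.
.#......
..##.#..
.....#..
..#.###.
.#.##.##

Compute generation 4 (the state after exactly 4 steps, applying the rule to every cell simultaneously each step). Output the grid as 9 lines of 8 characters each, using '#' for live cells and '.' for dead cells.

Simulating step by step:
Generation 0 (given above): 25 live cells
Generation 1: 20 live cells
........
.#..##..
..#.....
.#..##..
..##..#.
..#.#...
..#.....
..#....#
..###.##
Generation 2: 20 live cells
........
........
.###....
.#..##..
.##.....
.##.....
.##.....
.##...##
..##..##
Generation 3: 20 live cells
........
..#.....
.####...
#...#...
#..#....
#..#....
#..#....
......##
.###..##
Generation 4: 23 live cells
(generation 4 grid is the final answer)

Answer: ........
.##.....
.##.#...
#...#...
##.##...
#####...
........
.#.#..##
..#...##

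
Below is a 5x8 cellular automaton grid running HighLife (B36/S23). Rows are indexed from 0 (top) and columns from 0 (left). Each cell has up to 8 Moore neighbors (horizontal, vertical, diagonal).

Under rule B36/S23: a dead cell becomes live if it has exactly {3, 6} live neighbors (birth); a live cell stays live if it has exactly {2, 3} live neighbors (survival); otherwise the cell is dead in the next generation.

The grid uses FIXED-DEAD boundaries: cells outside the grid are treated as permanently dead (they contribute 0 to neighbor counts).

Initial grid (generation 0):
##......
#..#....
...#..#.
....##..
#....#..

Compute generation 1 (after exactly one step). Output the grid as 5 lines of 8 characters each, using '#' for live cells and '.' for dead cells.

Answer: ##......
###.....
...#.#..
....###.
....##..

Derivation:
Simulating step by step:
Generation 0 (given above): 10 live cells
Generation 1: 12 live cells
(generation 1 grid is the final answer)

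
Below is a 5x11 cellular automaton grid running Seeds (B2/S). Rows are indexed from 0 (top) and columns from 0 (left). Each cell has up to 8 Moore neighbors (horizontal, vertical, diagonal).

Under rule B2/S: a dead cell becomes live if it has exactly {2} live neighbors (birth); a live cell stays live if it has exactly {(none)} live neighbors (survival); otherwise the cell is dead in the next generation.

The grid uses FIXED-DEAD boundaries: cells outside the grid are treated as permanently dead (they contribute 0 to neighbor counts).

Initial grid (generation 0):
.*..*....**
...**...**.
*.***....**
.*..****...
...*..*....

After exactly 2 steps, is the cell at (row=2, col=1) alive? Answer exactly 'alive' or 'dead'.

Answer: alive

Derivation:
Simulating step by step:
Generation 0 (given above): 21 live cells
Generation 1: 8 live cells
..*..*.....
*..........
...........
*.......***
..*........
Generation 2: 10 live cells
.*.........
.*.........
**......*.*
.*.........
.*......*.*

Cell (2,1) at generation 2: 1 -> alive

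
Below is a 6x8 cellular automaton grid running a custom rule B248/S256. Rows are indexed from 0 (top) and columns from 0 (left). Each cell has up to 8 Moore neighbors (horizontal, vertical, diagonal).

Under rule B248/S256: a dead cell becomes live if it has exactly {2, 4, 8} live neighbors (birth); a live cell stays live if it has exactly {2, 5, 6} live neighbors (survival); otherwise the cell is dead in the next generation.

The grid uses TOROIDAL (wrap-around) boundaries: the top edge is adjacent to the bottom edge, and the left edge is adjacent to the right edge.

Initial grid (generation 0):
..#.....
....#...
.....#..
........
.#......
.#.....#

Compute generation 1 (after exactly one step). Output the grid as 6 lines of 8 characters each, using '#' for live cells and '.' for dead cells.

Simulating step by step:
Generation 0 (given above): 6 live cells
Generation 1: 8 live cells
(generation 1 grid is the final answer)

Answer: ##.#....
...#.#..
....#...
........
..#.....
.#......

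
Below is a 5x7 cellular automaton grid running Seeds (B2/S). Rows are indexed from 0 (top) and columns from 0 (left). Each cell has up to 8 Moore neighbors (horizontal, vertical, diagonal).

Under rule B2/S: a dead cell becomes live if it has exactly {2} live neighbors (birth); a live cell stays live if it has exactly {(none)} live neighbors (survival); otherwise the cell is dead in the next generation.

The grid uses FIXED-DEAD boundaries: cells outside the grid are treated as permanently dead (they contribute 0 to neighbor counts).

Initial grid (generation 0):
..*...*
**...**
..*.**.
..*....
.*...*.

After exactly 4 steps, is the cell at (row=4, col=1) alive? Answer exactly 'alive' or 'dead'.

Answer: dead

Derivation:
Simulating step by step:
Generation 0 (given above): 12 live cells
Generation 1: 4 live cells
*......
.......
*......
......*
..*....
Generation 2: 3 live cells
.......
**.....
.......
.*.....
.......
Generation 3: 3 live cells
**.....
.......
..*....
.......
.......
Generation 4: 2 live cells
.......
*.*....
.......
.......
.......

Cell (4,1) at generation 4: 0 -> dead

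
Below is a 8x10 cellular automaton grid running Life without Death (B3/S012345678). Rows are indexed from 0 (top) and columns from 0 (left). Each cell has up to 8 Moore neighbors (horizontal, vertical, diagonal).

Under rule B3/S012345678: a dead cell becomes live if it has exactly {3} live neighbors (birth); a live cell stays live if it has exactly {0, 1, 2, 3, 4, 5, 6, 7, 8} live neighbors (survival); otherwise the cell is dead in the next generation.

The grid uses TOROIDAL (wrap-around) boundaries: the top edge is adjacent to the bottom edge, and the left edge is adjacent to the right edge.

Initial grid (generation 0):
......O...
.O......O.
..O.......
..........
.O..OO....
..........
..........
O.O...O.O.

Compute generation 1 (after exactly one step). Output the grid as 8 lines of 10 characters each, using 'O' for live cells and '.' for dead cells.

Simulating step by step:
Generation 0 (given above): 11 live cells
Generation 1: 14 live cells
(generation 1 grid is the final answer)

Answer: .O....O..O
.O......O.
..O.......
..........
.O..OO....
..........
..........
O.O...OOO.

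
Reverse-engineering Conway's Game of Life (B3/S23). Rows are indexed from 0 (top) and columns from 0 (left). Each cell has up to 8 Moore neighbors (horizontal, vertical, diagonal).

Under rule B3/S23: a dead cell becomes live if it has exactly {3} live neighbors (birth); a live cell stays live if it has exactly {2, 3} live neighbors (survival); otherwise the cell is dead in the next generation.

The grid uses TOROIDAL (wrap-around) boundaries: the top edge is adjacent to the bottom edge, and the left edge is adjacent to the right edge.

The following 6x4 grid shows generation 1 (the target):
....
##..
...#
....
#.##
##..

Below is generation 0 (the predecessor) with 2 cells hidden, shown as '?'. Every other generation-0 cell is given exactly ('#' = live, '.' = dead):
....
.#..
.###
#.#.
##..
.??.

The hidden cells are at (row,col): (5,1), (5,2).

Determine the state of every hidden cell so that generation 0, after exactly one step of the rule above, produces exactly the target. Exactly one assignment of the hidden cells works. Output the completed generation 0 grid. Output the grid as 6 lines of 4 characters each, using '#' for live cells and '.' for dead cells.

Hidden generation-0 cells (in order): (5,1), (5,2).
A hidden cell only influences target cells in its own 3x3 neighborhood. Try each of the 2^2 = 4 assignments, step the completed generation 0 forward once under B3/S23, and compare with the target:
  (5,1)=. (5,2)=. -> step gives (4,1)='#' but target has '.' -> reject
  (5,1)=. (5,2)=# -> step gives (4,3)='.' but target has '#' -> reject
  (5,1)=# (5,2)=. -> step reproduces the target at every cell -> ACCEPT
  (5,1)=# (5,2)=# -> step gives (0,1)='#' but target has '.' -> reject
Unique solution: (5,1)=live, (5,2)=dead.
Check: live-neighbor counts of every cell in the completed generation 0:
2220
3242
4443
4645
3433
3221
Applying B3/S23 to generation 0 with these counts gives:
....
##..
...#
....
#.##
##..
which matches the target exactly.

Answer: ....
.#..
.###
#.#.
##..
.#..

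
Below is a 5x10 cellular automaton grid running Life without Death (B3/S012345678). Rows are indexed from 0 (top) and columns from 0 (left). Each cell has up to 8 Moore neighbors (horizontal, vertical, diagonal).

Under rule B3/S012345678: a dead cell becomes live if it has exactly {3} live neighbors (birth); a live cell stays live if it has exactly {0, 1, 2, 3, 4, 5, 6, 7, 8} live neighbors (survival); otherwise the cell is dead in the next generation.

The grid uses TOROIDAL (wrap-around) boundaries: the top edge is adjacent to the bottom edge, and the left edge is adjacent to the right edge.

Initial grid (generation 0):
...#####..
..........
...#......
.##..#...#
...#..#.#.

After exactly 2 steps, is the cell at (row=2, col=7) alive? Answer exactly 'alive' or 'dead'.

Simulating step by step:
Generation 0 (given above): 13 live cells
Generation 1: 19 live cells
...#####..
...#.##...
..##......
.#####...#
...#..#.#.
Generation 2: 23 live cells
..######..
...#.###..
.###..#...
.#####...#
...#..#.#.

Cell (2,7) at generation 2: 0 -> dead

Answer: dead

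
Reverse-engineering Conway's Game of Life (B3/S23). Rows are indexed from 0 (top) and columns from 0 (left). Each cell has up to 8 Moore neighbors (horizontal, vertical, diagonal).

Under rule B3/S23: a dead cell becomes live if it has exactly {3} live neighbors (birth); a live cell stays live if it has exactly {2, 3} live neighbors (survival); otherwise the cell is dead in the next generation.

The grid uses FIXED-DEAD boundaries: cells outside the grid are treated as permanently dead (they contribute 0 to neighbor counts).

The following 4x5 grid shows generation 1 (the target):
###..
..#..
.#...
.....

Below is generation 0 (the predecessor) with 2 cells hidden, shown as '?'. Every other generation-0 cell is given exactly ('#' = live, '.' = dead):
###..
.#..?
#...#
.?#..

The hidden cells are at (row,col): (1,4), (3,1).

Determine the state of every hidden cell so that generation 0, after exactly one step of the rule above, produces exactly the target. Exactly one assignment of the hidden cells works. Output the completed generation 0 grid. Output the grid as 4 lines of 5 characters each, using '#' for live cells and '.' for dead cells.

Answer: ###..
.#...
#...#
..#..

Derivation:
Hidden generation-0 cells (in order): (1,4), (3,1).
A hidden cell only influences target cells in its own 3x3 neighborhood. Try each of the 2^2 = 4 assignments, step the completed generation 0 forward once under B3/S23, and compare with the target:
  (1,4)=. (3,1)=. -> step reproduces the target at every cell -> ACCEPT
  (1,4)=. (3,1)=# -> step gives (2,0)='#' but target has '.' -> reject
  (1,4)=# (3,1)=. -> step gives (1,3)='#' but target has '.' -> reject
  (1,4)=# (3,1)=# -> step gives (1,3)='#' but target has '.' -> reject
Unique solution: (1,4)=dead, (3,1)=dead.
Check: live-neighbor counts of every cell in the completed generation 0:
23210
44321
13220
12021
Applying B3/S23 to generation 0 with these counts gives:
###..
..#..
.#...
.....
which matches the target exactly.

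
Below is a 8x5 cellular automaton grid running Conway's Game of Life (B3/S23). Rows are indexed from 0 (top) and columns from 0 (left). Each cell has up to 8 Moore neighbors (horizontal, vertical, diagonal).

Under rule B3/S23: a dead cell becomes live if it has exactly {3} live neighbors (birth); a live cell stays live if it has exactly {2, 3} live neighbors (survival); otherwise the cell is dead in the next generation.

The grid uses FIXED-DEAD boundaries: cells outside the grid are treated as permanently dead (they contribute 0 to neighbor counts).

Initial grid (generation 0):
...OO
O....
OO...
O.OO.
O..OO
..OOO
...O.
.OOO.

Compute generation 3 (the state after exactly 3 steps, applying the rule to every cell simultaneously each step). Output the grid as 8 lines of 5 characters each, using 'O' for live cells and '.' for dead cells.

Answer: .....
OO...
O.OO.
...O.
.OOO.
.O...
..O..
..O..

Derivation:
Simulating step by step:
Generation 0 (given above): 18 live cells
Generation 1: 12 live cells
.....
OO...
O.O..
O.OOO
.....
..O..
.O...
..OO.
Generation 2: 11 live cells
.....
OO...
O.O..
..OO.
.OO..
.....
.O.O.
..O..
Generation 3: 12 live cells
(generation 3 grid is the final answer)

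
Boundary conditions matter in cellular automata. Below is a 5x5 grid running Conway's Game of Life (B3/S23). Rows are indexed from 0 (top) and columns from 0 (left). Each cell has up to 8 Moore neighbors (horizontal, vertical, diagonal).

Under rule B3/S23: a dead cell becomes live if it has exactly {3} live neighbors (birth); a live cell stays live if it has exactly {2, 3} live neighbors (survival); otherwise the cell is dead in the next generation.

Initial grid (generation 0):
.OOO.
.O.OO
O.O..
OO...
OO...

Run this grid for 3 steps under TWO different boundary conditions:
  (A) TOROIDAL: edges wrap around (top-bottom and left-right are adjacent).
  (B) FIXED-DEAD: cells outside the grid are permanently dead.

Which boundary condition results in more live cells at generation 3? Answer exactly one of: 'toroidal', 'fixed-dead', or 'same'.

Answer: toroidal

Derivation:
Under TOROIDAL boundary, generation 3:
O...O
O.O.O
OOO.O
O...O
O...O
Population = 13

Under FIXED-DEAD boundary, generation 3:
...OO
..O.O
..O.O
...O.
.OO..
Population = 9

Comparison: toroidal=13, fixed-dead=9 -> toroidal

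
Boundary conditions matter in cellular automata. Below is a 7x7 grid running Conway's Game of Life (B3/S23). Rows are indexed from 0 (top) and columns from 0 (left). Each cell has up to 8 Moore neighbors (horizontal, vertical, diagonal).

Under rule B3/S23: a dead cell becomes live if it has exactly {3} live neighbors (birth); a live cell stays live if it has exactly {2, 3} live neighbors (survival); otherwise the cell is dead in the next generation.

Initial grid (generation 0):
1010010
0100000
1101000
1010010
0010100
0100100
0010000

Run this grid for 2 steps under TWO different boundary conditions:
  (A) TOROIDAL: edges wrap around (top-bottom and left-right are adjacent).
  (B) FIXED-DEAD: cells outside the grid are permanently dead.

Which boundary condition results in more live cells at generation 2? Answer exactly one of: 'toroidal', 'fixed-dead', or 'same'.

Under TOROIDAL boundary, generation 2:
0011000
1000001
0100000
1000100
1010111
0100100
0001000
Population = 15

Under FIXED-DEAD boundary, generation 2:
0000000
0000000
0100000
0000110
0010110
0111000
0000000
Population = 9

Comparison: toroidal=15, fixed-dead=9 -> toroidal

Answer: toroidal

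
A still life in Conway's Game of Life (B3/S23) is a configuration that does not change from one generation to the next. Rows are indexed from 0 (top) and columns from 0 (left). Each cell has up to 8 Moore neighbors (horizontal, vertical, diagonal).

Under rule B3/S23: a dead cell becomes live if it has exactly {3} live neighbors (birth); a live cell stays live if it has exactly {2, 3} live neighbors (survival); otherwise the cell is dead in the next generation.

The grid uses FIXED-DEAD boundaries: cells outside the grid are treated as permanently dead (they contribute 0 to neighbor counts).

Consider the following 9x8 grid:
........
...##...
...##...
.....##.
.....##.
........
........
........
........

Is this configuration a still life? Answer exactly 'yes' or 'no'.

Compute generation 1 and compare to generation 0 (given above):
Generation 1:
........
...##...
...#....
......#.
.....##.
........
........
........
........
Cell (2,4) differs: gen0=1 vs gen1=0 -> NOT a still life.

Answer: no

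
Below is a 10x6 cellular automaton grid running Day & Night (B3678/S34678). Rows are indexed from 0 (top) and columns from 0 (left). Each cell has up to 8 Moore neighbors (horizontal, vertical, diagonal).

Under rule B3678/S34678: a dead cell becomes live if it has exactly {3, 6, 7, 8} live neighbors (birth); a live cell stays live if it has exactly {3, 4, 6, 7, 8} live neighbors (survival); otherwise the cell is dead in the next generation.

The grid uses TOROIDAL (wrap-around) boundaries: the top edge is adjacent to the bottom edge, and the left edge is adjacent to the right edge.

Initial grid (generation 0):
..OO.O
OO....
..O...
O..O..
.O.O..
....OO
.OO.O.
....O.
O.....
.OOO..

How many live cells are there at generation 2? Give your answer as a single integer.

Simulating step by step:
Generation 0 (given above): 20 live cells
Generation 1: 24 live cells
...OO.
.O.O..
O.....
.O....
O.O..O
OO..O.
....O.
.O.O.O
.OOO..
OOOOO.
Generation 2: 28 live cells
O.O.OO
..O.O.
.OO...
.O...O
O....O
OO.O..
.OOOO.
O..O..
..O..O
.OOOOO
Population at generation 2: 28

Answer: 28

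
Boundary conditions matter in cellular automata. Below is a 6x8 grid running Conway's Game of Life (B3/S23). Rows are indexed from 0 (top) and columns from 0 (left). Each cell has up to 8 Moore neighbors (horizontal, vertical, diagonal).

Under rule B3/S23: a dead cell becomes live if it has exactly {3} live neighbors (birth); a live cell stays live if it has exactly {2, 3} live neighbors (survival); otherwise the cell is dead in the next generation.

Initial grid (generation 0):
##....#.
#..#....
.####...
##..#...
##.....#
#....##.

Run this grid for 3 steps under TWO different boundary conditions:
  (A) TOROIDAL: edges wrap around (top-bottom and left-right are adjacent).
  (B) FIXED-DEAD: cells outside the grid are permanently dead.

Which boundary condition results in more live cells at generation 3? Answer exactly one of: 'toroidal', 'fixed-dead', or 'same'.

Under TOROIDAL boundary, generation 3:
.#####..
..###.#.
.#......
#..##.#.
...##...
#.......
Population = 17

Under FIXED-DEAD boundary, generation 3:
###.....
######..
.....#..
....#.#.
....#.#.
.....##.
Population = 16

Comparison: toroidal=17, fixed-dead=16 -> toroidal

Answer: toroidal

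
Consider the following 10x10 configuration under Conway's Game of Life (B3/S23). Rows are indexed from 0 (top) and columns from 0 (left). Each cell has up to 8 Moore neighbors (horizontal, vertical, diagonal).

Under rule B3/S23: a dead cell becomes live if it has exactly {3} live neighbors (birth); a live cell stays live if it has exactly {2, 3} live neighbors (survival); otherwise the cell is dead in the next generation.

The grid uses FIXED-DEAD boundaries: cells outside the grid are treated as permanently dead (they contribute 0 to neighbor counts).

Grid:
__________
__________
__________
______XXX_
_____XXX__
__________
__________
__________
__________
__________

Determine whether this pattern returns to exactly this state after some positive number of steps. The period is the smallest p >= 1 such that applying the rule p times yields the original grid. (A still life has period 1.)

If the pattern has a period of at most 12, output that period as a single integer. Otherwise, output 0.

Simulating and comparing each generation to the original:
Gen 0 (original, given above): 6 live cells
Gen 1: 6 live cells, differs from original
Gen 2: 6 live cells, MATCHES original -> period = 2

Answer: 2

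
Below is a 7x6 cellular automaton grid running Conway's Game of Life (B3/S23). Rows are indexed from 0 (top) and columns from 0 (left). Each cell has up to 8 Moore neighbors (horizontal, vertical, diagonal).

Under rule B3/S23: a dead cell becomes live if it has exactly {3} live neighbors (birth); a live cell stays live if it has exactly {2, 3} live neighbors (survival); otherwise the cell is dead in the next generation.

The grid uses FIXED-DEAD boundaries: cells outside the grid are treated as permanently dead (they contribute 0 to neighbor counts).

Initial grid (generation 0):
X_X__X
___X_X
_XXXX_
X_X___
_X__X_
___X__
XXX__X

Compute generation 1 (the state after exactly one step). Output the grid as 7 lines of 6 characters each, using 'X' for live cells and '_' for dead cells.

Simulating step by step:
Generation 0 (given above): 18 live cells
Generation 1: 14 live cells
(generation 1 grid is the final answer)

Answer: ____X_
_____X
_X__X_
X___X_
_XXX__
X__XX_
_XX___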